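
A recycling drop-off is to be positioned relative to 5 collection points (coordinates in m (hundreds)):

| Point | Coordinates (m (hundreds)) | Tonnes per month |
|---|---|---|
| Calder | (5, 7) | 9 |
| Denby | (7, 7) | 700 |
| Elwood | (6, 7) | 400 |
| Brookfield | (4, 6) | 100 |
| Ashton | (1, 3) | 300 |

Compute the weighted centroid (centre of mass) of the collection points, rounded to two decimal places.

(5.33, 6.14)

The minimiser of Σwᵢ‖p−pᵢ‖² is the weighted centroid p* = (Σwᵢpᵢ)/(Σwᵢ).
Σwᵢ = 1509.
Σwᵢxᵢ = 9·5 + 700·7 + 400·6 + 100·4 + 300·1 = 8045.
Σwᵢyᵢ = 9·7 + 700·7 + 400·7 + 100·6 + 300·3 = 9263.
x* = 8045/1509 = 5.33, y* = 9263/1509 = 6.14.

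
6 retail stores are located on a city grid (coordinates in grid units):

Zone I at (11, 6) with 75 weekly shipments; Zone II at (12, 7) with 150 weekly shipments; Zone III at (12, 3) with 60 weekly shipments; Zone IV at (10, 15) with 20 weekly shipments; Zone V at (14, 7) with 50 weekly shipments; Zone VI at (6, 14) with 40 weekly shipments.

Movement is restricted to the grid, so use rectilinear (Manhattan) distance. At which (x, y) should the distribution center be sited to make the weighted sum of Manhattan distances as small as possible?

(12, 7)

Manhattan distance separates: Σwᵢ(|x−xᵢ|+|y−yᵢ|) = Σwᵢ|x−xᵢ| + Σwᵢ|y−yᵢ|, so x and y are optimised independently as 1-D weighted medians.
Total weight W = 395; half = 197.5.
x-coordinate, sorted with cumulative weight:
  x=6 (Zone VI, w=40) cum 40
  x=10 (Zone IV, w=20) cum 60
  x=11 (Zone I, w=75) cum 135
  x=12 (Zone II, w=150) cum 285  ← median
  x=12 (Zone III, w=60) cum 345
  x=14 (Zone V, w=50) cum 395
⇒ x* = 12
y-coordinate, sorted with cumulative weight:
  y=3 (Zone III, w=60) cum 60
  y=6 (Zone I, w=75) cum 135
  y=7 (Zone II, w=150) cum 285  ← median
  y=7 (Zone V, w=50) cum 335
  y=14 (Zone VI, w=40) cum 375
  y=15 (Zone IV, w=20) cum 395
⇒ y* = 7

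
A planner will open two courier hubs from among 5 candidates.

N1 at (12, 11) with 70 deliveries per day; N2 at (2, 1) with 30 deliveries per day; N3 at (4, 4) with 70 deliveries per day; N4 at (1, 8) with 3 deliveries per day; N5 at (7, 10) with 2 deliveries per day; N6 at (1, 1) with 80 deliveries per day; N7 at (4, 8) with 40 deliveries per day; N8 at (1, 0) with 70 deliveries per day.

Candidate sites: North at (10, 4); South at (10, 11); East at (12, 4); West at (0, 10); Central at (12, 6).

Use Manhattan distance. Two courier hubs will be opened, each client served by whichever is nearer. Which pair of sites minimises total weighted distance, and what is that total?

{South, West}, total 2997

Evaluate every pair (each demand assigned to the nearer of the two):
  {South, West}: total = 2997
  {North, South}: total = 3164
  {North, West}: total = 3213
  {East, West}: total = 3213
  {West, Central}: total = 3213
  {North, Central}: total = 3427
  {North, East}: total = 3567
  {South, East}: total = 3664
  {East, Central}: total = 3927
  {South, Central}: total = 4164
Best pair: {South, West} with total 2997.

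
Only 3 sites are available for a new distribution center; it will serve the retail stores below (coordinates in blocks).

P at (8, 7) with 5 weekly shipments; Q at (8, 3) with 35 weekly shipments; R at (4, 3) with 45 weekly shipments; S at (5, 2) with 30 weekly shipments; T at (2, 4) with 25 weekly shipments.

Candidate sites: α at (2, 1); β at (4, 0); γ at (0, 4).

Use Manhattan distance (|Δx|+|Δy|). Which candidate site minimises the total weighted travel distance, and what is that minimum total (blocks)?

β, total 675 blocks

Total weighted distance at each candidate:
  α (2, 1): total = 715
  β (4, 0): total = 675
  γ (0, 4): total = 855
Minimum is at β with total 675 blocks.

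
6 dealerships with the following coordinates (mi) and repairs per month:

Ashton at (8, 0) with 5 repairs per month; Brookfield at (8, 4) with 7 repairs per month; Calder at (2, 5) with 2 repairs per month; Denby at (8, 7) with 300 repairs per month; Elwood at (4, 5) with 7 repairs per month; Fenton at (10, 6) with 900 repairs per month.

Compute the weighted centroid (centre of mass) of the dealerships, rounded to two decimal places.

(9.44, 6.20)

The minimiser of Σwᵢ‖p−pᵢ‖² is the weighted centroid p* = (Σwᵢpᵢ)/(Σwᵢ).
Σwᵢ = 1221.
Σwᵢxᵢ = 5·8 + 7·8 + 2·2 + 300·8 + 7·4 + 900·10 = 11528.
Σwᵢyᵢ = 5·0 + 7·4 + 2·5 + 300·7 + 7·5 + 900·6 = 7573.
x* = 11528/1221 = 9.44, y* = 7573/1221 = 6.20.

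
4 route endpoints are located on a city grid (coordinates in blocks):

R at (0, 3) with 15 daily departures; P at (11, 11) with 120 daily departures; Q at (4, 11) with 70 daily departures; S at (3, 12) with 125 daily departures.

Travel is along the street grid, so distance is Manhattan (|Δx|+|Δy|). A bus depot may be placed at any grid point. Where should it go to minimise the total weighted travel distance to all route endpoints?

(4, 11)

Manhattan distance separates: Σwᵢ(|x−xᵢ|+|y−yᵢ|) = Σwᵢ|x−xᵢ| + Σwᵢ|y−yᵢ|, so x and y are optimised independently as 1-D weighted medians.
Total weight W = 330; half = 165.
x-coordinate, sorted with cumulative weight:
  x=0 (R, w=15) cum 15
  x=3 (S, w=125) cum 140
  x=4 (Q, w=70) cum 210  ← median
  x=11 (P, w=120) cum 330
⇒ x* = 4
y-coordinate, sorted with cumulative weight:
  y=3 (R, w=15) cum 15
  y=11 (P, w=120) cum 135
  y=11 (Q, w=70) cum 205  ← median
  y=12 (S, w=125) cum 330
⇒ y* = 11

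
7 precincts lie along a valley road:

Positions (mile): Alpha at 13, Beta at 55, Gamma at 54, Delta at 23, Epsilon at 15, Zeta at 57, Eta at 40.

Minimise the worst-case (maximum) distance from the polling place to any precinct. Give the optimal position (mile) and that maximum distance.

The 1-center on a line is the midpoint of the two extreme points: leftmost at 13, rightmost at 57.
Optimal location = (13 + 57)/2 = 35; maximum distance = (57 − 13)/2 = 22.

location 35, max distance 22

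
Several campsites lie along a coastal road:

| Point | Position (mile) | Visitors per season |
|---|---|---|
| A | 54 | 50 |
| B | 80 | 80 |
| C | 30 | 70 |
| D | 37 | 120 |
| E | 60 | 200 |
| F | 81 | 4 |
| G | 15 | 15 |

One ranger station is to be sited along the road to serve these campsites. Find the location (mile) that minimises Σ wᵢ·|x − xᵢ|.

x = 60

For a sum of weighted absolute distances on a line, the optimum is the weighted median (not the mean). Total weight W = 539; half-weight = 269.5.
Sort by position and accumulate weight:
  mile 15 (G, w=15) → cum 15
  mile 30 (C, w=70) → cum 85
  mile 37 (D, w=120) → cum 205
  mile 54 (A, w=50) → cum 255
  mile 60 (E, w=200) → cum 455  ≥ 269.5 → median here
  mile 80 (B, w=80) → cum 535
  mile 81 (F, w=4) → cum 539
Optimal location: mile 60.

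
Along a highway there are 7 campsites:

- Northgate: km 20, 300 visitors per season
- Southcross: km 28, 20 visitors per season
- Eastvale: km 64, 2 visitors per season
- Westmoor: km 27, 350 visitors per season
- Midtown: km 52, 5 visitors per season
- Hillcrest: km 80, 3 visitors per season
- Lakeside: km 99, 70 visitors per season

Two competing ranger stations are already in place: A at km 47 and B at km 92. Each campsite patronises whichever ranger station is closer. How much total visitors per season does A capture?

The indifferent point is the midpoint (47+92)/2 = 69.5; campsites left of it (closer to A at 47) go to A, those right go to B.
  Northgate at 20 (w=300) → A
  Westmoor at 27 (w=350) → A
  Southcross at 28 (w=20) → A
  Midtown at 52 (w=5) → A
  Eastvale at 64 (w=2) → A
  Hillcrest at 80 (w=3) → B
  Lakeside at 99 (w=70) → B
A captures 677; B captures 73.

677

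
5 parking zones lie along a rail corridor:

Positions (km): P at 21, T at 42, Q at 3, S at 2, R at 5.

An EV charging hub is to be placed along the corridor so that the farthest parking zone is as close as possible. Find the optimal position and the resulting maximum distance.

The 1-center on a line is the midpoint of the two extreme points: leftmost at 2, rightmost at 42.
Optimal location = (2 + 42)/2 = 22; maximum distance = (42 − 2)/2 = 20.

location 22, max distance 20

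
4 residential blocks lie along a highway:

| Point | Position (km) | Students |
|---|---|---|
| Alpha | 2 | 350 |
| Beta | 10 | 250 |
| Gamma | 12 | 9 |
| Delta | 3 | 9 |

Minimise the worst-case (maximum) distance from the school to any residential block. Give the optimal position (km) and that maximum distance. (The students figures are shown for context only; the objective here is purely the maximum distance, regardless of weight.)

The 1-center on a line is the midpoint of the two extreme points: leftmost at 2, rightmost at 12.
Optimal location = (2 + 12)/2 = 7; maximum distance = (12 − 2)/2 = 5.

location 7, max distance 5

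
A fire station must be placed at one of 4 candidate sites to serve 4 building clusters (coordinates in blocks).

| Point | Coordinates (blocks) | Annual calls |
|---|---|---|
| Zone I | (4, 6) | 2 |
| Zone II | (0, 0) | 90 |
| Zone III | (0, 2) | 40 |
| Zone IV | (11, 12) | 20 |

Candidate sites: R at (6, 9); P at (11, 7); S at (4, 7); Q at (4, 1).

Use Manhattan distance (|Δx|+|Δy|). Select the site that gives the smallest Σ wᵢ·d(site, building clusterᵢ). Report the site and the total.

Q, total 1020 blocks

Total weighted distance at each candidate:
  R (6, 9): total = 2040
  P (11, 7): total = 2376
  S (4, 7): total = 1592
  Q (4, 1): total = 1020
Minimum is at Q with total 1020 blocks.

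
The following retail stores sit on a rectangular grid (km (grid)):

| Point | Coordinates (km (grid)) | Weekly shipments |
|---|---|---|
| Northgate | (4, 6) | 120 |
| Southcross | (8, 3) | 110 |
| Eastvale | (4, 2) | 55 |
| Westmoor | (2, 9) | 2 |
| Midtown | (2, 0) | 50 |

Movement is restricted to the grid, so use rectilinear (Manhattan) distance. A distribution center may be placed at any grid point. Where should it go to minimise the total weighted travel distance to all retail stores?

(4, 3)

Manhattan distance separates: Σwᵢ(|x−xᵢ|+|y−yᵢ|) = Σwᵢ|x−xᵢ| + Σwᵢ|y−yᵢ|, so x and y are optimised independently as 1-D weighted medians.
Total weight W = 337; half = 168.5.
x-coordinate, sorted with cumulative weight:
  x=2 (Westmoor, w=2) cum 2
  x=2 (Midtown, w=50) cum 52
  x=4 (Northgate, w=120) cum 172  ← median
  x=4 (Eastvale, w=55) cum 227
  x=8 (Southcross, w=110) cum 337
⇒ x* = 4
y-coordinate, sorted with cumulative weight:
  y=0 (Midtown, w=50) cum 50
  y=2 (Eastvale, w=55) cum 105
  y=3 (Southcross, w=110) cum 215  ← median
  y=6 (Northgate, w=120) cum 335
  y=9 (Westmoor, w=2) cum 337
⇒ y* = 3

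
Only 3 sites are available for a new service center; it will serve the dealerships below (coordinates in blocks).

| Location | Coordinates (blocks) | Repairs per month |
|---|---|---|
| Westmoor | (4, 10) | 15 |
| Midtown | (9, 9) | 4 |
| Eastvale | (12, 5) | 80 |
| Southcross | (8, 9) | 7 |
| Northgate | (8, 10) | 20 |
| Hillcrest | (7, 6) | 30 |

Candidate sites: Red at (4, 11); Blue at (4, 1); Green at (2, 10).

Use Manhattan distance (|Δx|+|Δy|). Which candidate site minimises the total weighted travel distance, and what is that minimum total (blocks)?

Total weighted distance at each candidate:
  Red (4, 11): total = 1545
  Blue (4, 1): total = 1731
  Green (2, 10): total = 1701
Minimum is at Red with total 1545 blocks.

Red, total 1545 blocks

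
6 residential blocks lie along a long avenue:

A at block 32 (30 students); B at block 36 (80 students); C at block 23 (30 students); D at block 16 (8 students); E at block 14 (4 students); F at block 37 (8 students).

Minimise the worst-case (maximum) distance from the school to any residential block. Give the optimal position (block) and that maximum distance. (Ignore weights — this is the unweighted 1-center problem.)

location 25.5, max distance 11.5

The 1-center on a line is the midpoint of the two extreme points: leftmost at 14, rightmost at 37.
Optimal location = (14 + 37)/2 = 25.5; maximum distance = (37 − 14)/2 = 11.5.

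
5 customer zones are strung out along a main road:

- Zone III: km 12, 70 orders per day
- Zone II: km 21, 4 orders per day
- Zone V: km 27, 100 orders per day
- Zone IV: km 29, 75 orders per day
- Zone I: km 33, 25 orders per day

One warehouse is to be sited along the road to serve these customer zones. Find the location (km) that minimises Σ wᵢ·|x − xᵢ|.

x = 27

For a sum of weighted absolute distances on a line, the optimum is the weighted median (not the mean). Total weight W = 274; half-weight = 137.
Sort by position and accumulate weight:
  km 12 (Zone III, w=70) → cum 70
  km 21 (Zone II, w=4) → cum 74
  km 27 (Zone V, w=100) → cum 174  ≥ 137 → median here
  km 29 (Zone IV, w=75) → cum 249
  km 33 (Zone I, w=25) → cum 274
Optimal location: km 27.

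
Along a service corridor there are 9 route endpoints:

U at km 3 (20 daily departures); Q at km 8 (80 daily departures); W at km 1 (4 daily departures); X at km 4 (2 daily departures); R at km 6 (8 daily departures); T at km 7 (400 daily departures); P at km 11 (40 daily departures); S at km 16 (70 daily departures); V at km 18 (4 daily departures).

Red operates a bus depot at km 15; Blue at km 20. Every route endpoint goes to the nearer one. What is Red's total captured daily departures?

The indifferent point is the midpoint (15+20)/2 = 17.5; route endpoints left of it (closer to Red at 15) go to Red, those right go to Blue.
  W at 1 (w=4) → Red
  U at 3 (w=20) → Red
  X at 4 (w=2) → Red
  R at 6 (w=8) → Red
  T at 7 (w=400) → Red
  Q at 8 (w=80) → Red
  P at 11 (w=40) → Red
  S at 16 (w=70) → Red
  V at 18 (w=4) → Blue
Red captures 624; Blue captures 4.

624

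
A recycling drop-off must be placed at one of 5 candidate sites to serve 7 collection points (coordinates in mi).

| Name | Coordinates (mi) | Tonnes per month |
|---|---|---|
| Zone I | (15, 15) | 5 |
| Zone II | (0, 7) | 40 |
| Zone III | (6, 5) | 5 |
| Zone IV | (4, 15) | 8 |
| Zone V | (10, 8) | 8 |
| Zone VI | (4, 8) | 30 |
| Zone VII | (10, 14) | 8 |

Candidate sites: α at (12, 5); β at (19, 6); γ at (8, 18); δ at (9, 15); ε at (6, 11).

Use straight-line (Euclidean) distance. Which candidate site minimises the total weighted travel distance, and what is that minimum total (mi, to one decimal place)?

Total weighted distance at each candidate:
  α (12, 5): total = 1030.2
  β (19, 6): total = 1639.5
  γ (8, 18): total = 1128.4
  δ (9, 15): total = 929.8
  ε (6, 11): total = 591.6
Minimum is at ε with total 591.6 mi.

ε, total 591.6 mi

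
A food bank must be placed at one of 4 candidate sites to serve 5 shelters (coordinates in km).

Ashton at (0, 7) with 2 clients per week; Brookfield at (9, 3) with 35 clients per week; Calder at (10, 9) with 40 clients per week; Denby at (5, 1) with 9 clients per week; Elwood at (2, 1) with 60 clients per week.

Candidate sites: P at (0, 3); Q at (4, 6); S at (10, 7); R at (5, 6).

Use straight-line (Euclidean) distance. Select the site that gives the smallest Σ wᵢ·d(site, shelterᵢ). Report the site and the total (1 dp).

R, total 813.3 km

Total weighted distance at each candidate:
  P (0, 3): total = 1007.6
  Q (4, 6): total = 849.7
  S (10, 7): total = 914.6
  R (5, 6): total = 813.3
Minimum is at R with total 813.3 km.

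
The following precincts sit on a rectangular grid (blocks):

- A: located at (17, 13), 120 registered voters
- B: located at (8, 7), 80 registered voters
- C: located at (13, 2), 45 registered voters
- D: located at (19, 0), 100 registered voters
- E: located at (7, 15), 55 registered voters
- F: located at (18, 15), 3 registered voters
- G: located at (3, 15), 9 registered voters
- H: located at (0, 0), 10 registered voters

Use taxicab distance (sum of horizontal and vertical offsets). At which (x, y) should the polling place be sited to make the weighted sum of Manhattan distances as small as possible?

(17, 7)

Manhattan distance separates: Σwᵢ(|x−xᵢ|+|y−yᵢ|) = Σwᵢ|x−xᵢ| + Σwᵢ|y−yᵢ|, so x and y are optimised independently as 1-D weighted medians.
Total weight W = 422; half = 211.
x-coordinate, sorted with cumulative weight:
  x=0 (H, w=10) cum 10
  x=3 (G, w=9) cum 19
  x=7 (E, w=55) cum 74
  x=8 (B, w=80) cum 154
  x=13 (C, w=45) cum 199
  x=17 (A, w=120) cum 319  ← median
  x=18 (F, w=3) cum 322
  x=19 (D, w=100) cum 422
⇒ x* = 17
y-coordinate, sorted with cumulative weight:
  y=0 (D, w=100) cum 100
  y=0 (H, w=10) cum 110
  y=2 (C, w=45) cum 155
  y=7 (B, w=80) cum 235  ← median
  y=13 (A, w=120) cum 355
  y=15 (E, w=55) cum 410
  y=15 (F, w=3) cum 413
  y=15 (G, w=9) cum 422
⇒ y* = 7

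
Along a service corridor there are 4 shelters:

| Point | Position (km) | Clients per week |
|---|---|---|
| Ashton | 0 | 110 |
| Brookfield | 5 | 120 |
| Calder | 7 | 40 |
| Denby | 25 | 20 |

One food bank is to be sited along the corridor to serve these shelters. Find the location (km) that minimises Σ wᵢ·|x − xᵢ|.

For a sum of weighted absolute distances on a line, the optimum is the weighted median (not the mean). Total weight W = 290; half-weight = 145.
Sort by position and accumulate weight:
  km 0 (Ashton, w=110) → cum 110
  km 5 (Brookfield, w=120) → cum 230  ≥ 145 → median here
  km 7 (Calder, w=40) → cum 270
  km 25 (Denby, w=20) → cum 290
Optimal location: km 5.

x = 5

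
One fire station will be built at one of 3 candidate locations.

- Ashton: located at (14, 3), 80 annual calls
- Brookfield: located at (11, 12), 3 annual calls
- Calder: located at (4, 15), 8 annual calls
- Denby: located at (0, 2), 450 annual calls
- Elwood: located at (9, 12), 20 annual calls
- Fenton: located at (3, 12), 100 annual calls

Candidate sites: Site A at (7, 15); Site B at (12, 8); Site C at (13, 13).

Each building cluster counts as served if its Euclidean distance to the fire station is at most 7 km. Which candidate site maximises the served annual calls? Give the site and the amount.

Coverage radius r = 7 km; a point is covered iff (Δx)²+(Δy)² ≤ 7² = 49.
  Site A (7, 15): covers {Brookfield, Calder, Elwood, Fenton} → 131
  Site B (12, 8): covers {Ashton, Brookfield, Elwood} → 103
  Site C (13, 13): covers {Brookfield, Elwood} → 23
Maximum coverage at Site A: 131 annual calls.

Site A, covering 131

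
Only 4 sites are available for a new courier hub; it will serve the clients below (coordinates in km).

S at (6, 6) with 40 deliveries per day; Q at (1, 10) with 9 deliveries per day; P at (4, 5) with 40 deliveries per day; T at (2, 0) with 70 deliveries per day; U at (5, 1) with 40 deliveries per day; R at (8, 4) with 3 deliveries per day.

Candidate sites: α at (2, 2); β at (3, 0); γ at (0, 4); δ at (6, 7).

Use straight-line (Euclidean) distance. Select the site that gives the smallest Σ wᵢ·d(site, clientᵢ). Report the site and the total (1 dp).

Total weighted distance at each candidate:
  α (2, 2): total = 728.5
  β (3, 0): total = 742.7
  γ (0, 4): total = 1042.9
  δ (6, 7): total = 1024.1
Minimum is at α with total 728.5 km.

α, total 728.5 km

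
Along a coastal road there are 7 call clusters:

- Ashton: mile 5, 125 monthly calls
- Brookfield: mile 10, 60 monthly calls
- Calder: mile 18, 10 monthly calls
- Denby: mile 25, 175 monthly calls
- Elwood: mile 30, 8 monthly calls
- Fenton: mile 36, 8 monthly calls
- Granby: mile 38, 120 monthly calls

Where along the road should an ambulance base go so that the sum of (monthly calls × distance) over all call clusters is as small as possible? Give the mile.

x = 25

For a sum of weighted absolute distances on a line, the optimum is the weighted median (not the mean). Total weight W = 506; half-weight = 253.
Sort by position and accumulate weight:
  mile 5 (Ashton, w=125) → cum 125
  mile 10 (Brookfield, w=60) → cum 185
  mile 18 (Calder, w=10) → cum 195
  mile 25 (Denby, w=175) → cum 370  ≥ 253 → median here
  mile 30 (Elwood, w=8) → cum 378
  mile 36 (Fenton, w=8) → cum 386
  mile 38 (Granby, w=120) → cum 506
Optimal location: mile 25.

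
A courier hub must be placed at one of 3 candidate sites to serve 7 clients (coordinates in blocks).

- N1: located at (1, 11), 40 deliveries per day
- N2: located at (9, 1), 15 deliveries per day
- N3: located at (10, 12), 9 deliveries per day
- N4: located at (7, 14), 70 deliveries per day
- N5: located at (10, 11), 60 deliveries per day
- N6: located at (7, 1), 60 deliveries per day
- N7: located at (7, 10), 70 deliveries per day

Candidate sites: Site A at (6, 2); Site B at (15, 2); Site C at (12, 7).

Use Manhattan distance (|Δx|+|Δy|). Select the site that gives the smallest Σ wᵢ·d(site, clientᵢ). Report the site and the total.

Site A, total 3186 blocks

Total weighted distance at each candidate:
  Site A (6, 2): total = 3186
  Site B (15, 2): total = 5060
  Site C (12, 7): total = 3218
Minimum is at Site A with total 3186 blocks.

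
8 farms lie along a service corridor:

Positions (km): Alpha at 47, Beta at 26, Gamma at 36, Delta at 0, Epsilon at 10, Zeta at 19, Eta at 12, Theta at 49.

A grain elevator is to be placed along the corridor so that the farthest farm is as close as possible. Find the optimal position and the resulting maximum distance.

The 1-center on a line is the midpoint of the two extreme points: leftmost at 0, rightmost at 49.
Optimal location = (0 + 49)/2 = 24.5; maximum distance = (49 − 0)/2 = 24.5.

location 24.5, max distance 24.5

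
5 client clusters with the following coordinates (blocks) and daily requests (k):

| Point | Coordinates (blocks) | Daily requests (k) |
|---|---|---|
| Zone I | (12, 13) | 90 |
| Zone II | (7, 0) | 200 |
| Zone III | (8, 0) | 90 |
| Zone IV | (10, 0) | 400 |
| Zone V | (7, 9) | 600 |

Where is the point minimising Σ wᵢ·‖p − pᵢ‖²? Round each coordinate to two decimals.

The minimiser of Σwᵢ‖p−pᵢ‖² is the weighted centroid p* = (Σwᵢpᵢ)/(Σwᵢ).
Σwᵢ = 1380.
Σwᵢxᵢ = 90·12 + 200·7 + 90·8 + 400·10 + 600·7 = 11400.
Σwᵢyᵢ = 90·13 + 200·0 + 90·0 + 400·0 + 600·9 = 6570.
x* = 11400/1380 = 8.26, y* = 6570/1380 = 4.76.

(8.26, 4.76)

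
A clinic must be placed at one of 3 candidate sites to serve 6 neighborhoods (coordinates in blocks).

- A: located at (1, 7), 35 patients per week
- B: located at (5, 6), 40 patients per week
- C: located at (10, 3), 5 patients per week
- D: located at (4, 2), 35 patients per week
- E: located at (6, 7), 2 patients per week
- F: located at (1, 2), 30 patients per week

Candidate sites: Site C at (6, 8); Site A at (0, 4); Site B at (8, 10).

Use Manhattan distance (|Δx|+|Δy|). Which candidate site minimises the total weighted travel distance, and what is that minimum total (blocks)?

Total weighted distance at each candidate:
  Site C (6, 8): total = 987
  Site A (0, 4): total = 793
  Site B (8, 10): total = 1555
Minimum is at Site A with total 793 blocks.

Site A, total 793 blocks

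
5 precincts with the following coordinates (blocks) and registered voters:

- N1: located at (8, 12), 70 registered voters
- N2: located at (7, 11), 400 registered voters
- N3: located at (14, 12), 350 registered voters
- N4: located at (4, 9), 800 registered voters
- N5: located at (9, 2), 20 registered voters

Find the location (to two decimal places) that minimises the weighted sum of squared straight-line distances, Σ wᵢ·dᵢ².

(7.10, 10.17)

The minimiser of Σwᵢ‖p−pᵢ‖² is the weighted centroid p* = (Σwᵢpᵢ)/(Σwᵢ).
Σwᵢ = 1640.
Σwᵢxᵢ = 70·8 + 400·7 + 350·14 + 800·4 + 20·9 = 11640.
Σwᵢyᵢ = 70·12 + 400·11 + 350·12 + 800·9 + 20·2 = 16680.
x* = 11640/1640 = 7.10, y* = 16680/1640 = 10.17.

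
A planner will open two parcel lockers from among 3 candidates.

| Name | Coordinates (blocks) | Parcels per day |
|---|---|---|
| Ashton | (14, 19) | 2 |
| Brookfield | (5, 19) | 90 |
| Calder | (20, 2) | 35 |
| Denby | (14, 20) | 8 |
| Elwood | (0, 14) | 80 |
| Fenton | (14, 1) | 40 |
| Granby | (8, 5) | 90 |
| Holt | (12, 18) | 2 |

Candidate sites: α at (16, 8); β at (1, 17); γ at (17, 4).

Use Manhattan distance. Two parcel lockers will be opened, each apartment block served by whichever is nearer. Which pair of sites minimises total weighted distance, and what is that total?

{β, γ}, total 2357

Evaluate every pair (each demand assigned to the nearer of the two):
  {β, γ}: total = 2357
  {α, β}: total = 2722
  {α, γ}: total = 5221
Best pair: {β, γ} with total 2357.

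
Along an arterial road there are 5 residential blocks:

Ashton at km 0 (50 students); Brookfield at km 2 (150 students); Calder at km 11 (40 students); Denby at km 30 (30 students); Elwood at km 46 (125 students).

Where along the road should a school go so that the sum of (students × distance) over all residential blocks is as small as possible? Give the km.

x = 2

For a sum of weighted absolute distances on a line, the optimum is the weighted median (not the mean). Total weight W = 395; half-weight = 197.5.
Sort by position and accumulate weight:
  km 0 (Ashton, w=50) → cum 50
  km 2 (Brookfield, w=150) → cum 200  ≥ 197.5 → median here
  km 11 (Calder, w=40) → cum 240
  km 30 (Denby, w=30) → cum 270
  km 46 (Elwood, w=125) → cum 395
Optimal location: km 2.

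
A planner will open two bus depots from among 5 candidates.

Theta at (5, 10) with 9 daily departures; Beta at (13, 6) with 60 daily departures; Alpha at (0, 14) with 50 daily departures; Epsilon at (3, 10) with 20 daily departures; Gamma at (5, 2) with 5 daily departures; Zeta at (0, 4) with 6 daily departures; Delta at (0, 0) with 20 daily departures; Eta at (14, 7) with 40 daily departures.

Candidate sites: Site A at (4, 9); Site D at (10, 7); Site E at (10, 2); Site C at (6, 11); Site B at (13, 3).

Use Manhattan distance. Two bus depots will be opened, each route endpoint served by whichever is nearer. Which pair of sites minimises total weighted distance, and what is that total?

{Site A, Site B}, total 1242

Evaluate every pair (each demand assigned to the nearer of the two):
  {Site A, Site B}: total = 1242
  {Site A, Site D}: total = 1262
  {Site C, Site B}: total = 1371
  {Site D, Site C}: total = 1416
  {Site A, Site E}: total = 1607
  {Site E, Site C}: total = 1665
  {Site D, Site E}: total = 1859
  {Site D, Site B}: total = 1905
  {Site A, Site C}: total = 2062
  {Site E, Site B}: total = 2234
Best pair: {Site A, Site B} with total 1242.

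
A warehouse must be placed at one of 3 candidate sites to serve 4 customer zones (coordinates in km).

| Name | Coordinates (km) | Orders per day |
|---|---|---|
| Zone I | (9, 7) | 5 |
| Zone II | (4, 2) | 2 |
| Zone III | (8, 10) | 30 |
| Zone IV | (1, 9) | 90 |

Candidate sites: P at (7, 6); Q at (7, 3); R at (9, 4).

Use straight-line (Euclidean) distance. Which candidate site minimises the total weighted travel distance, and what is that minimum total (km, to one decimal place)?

Total weighted distance at each candidate:
  P (7, 6): total = 748.6
  Q (7, 3): total = 1004.5
  R (9, 4): total = 1057.3
Minimum is at P with total 748.6 km.

P, total 748.6 km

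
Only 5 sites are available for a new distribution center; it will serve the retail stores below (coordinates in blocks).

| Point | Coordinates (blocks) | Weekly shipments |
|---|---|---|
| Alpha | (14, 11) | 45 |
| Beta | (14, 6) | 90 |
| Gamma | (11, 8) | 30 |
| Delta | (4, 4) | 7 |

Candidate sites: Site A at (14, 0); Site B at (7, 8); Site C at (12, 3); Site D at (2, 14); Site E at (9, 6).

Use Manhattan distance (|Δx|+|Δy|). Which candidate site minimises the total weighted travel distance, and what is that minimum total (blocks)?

Site E, total 1069 blocks

Total weighted distance at each candidate:
  Site A (14, 0): total = 1463
  Site B (7, 8): total = 1429
  Site C (12, 3): total = 1143
  Site D (2, 14): total = 3009
  Site E (9, 6): total = 1069
Minimum is at Site E with total 1069 blocks.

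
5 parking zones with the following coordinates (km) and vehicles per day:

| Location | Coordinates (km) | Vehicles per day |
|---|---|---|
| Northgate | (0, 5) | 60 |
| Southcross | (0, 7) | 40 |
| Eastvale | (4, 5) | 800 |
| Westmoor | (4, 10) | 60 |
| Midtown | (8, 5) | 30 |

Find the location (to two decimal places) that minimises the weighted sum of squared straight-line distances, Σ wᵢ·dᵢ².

The minimiser of Σwᵢ‖p−pᵢ‖² is the weighted centroid p* = (Σwᵢpᵢ)/(Σwᵢ).
Σwᵢ = 990.
Σwᵢxᵢ = 60·0 + 40·0 + 800·4 + 60·4 + 30·8 = 3680.
Σwᵢyᵢ = 60·5 + 40·7 + 800·5 + 60·10 + 30·5 = 5330.
x* = 3680/990 = 3.72, y* = 5330/990 = 5.38.

(3.72, 5.38)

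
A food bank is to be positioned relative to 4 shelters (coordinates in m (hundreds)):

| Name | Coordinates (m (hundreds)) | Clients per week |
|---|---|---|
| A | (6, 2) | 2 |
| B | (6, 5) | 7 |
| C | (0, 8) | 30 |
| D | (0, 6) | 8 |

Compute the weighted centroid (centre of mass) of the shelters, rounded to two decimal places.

The minimiser of Σwᵢ‖p−pᵢ‖² is the weighted centroid p* = (Σwᵢpᵢ)/(Σwᵢ).
Σwᵢ = 47.
Σwᵢxᵢ = 2·6 + 7·6 + 30·0 + 8·0 = 54.
Σwᵢyᵢ = 2·2 + 7·5 + 30·8 + 8·6 = 327.
x* = 54/47 = 1.15, y* = 327/47 = 6.96.

(1.15, 6.96)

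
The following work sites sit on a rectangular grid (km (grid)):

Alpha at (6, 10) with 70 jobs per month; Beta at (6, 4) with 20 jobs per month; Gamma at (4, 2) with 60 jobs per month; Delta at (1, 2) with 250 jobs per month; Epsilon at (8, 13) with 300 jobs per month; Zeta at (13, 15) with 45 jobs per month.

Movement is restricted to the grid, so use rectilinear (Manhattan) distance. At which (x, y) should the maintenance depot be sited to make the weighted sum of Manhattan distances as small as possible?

Manhattan distance separates: Σwᵢ(|x−xᵢ|+|y−yᵢ|) = Σwᵢ|x−xᵢ| + Σwᵢ|y−yᵢ|, so x and y are optimised independently as 1-D weighted medians.
Total weight W = 745; half = 372.5.
x-coordinate, sorted with cumulative weight:
  x=1 (Delta, w=250) cum 250
  x=4 (Gamma, w=60) cum 310
  x=6 (Alpha, w=70) cum 380  ← median
  x=6 (Beta, w=20) cum 400
  x=8 (Epsilon, w=300) cum 700
  x=13 (Zeta, w=45) cum 745
⇒ x* = 6
y-coordinate, sorted with cumulative weight:
  y=2 (Gamma, w=60) cum 60
  y=2 (Delta, w=250) cum 310
  y=4 (Beta, w=20) cum 330
  y=10 (Alpha, w=70) cum 400  ← median
  y=13 (Epsilon, w=300) cum 700
  y=15 (Zeta, w=45) cum 745
⇒ y* = 10

(6, 10)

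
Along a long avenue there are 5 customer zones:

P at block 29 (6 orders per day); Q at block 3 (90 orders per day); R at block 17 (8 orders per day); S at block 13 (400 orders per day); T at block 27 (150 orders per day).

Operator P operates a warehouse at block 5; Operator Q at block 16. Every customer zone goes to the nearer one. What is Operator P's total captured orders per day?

90

The indifferent point is the midpoint (5+16)/2 = 10.5; customer zones left of it (closer to Operator P at 5) go to Operator P, those right go to Operator Q.
  Q at 3 (w=90) → Operator P
  S at 13 (w=400) → Operator Q
  R at 17 (w=8) → Operator Q
  T at 27 (w=150) → Operator Q
  P at 29 (w=6) → Operator Q
Operator P captures 90; Operator Q captures 564.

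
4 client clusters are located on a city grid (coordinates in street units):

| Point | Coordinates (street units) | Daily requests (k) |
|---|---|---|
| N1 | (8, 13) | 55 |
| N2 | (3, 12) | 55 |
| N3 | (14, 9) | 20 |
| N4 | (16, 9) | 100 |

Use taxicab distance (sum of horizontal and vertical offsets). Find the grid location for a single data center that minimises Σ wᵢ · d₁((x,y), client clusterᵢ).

Manhattan distance separates: Σwᵢ(|x−xᵢ|+|y−yᵢ|) = Σwᵢ|x−xᵢ| + Σwᵢ|y−yᵢ|, so x and y are optimised independently as 1-D weighted medians.
Total weight W = 230; half = 115.
x-coordinate, sorted with cumulative weight:
  x=3 (N2, w=55) cum 55
  x=8 (N1, w=55) cum 110
  x=14 (N3, w=20) cum 130  ← median
  x=16 (N4, w=100) cum 230
⇒ x* = 14
y-coordinate, sorted with cumulative weight:
  y=9 (N3, w=20) cum 20
  y=9 (N4, w=100) cum 120  ← median
  y=12 (N2, w=55) cum 175
  y=13 (N1, w=55) cum 230
⇒ y* = 9

(14, 9)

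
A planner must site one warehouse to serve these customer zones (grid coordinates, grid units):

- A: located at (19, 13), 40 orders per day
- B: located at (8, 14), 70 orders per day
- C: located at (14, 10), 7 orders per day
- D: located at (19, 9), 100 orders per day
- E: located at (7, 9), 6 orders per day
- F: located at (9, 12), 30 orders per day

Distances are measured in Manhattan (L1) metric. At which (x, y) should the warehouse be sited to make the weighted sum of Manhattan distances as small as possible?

(19, 12)

Manhattan distance separates: Σwᵢ(|x−xᵢ|+|y−yᵢ|) = Σwᵢ|x−xᵢ| + Σwᵢ|y−yᵢ|, so x and y are optimised independently as 1-D weighted medians.
Total weight W = 253; half = 126.5.
x-coordinate, sorted with cumulative weight:
  x=7 (E, w=6) cum 6
  x=8 (B, w=70) cum 76
  x=9 (F, w=30) cum 106
  x=14 (C, w=7) cum 113
  x=19 (A, w=40) cum 153  ← median
  x=19 (D, w=100) cum 253
⇒ x* = 19
y-coordinate, sorted with cumulative weight:
  y=9 (D, w=100) cum 100
  y=9 (E, w=6) cum 106
  y=10 (C, w=7) cum 113
  y=12 (F, w=30) cum 143  ← median
  y=13 (A, w=40) cum 183
  y=14 (B, w=70) cum 253
⇒ y* = 12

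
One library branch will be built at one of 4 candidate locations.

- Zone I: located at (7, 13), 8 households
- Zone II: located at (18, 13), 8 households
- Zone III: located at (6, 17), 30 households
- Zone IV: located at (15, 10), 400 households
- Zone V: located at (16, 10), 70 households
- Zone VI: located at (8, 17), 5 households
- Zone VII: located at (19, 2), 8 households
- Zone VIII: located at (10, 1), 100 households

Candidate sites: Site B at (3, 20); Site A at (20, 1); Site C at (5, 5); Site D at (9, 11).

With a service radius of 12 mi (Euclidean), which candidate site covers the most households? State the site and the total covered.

Site D, covering 621

Coverage radius r = 12 mi; a point is covered iff (Δx)²+(Δy)² ≤ 12² = 144.
  Site B (3, 20): covers {Zone I, Zone III, Zone VI} → 43
  Site A (20, 1): covers {Zone IV, Zone V, Zone VII, Zone VIII} → 578
  Site C (5, 5): covers {Zone I, Zone IV, Zone VIII} → 508
  Site D (9, 11): covers {Zone I, Zone II, Zone III, Zone IV, Zone V, Zone VI, Zone VIII} → 621
Maximum coverage at Site D: 621 households.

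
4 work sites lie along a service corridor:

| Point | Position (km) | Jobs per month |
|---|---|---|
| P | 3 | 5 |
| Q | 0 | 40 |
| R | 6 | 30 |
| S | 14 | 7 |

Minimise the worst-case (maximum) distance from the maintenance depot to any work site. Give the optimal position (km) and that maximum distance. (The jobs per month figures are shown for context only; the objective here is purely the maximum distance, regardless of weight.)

location 7, max distance 7

The 1-center on a line is the midpoint of the two extreme points: leftmost at 0, rightmost at 14.
Optimal location = (0 + 14)/2 = 7; maximum distance = (14 − 0)/2 = 7.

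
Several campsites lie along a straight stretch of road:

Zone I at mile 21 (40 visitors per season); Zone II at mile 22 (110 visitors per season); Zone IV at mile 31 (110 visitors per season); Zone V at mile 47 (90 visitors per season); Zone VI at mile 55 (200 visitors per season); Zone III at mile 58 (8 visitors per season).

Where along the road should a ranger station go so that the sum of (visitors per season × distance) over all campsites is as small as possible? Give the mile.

For a sum of weighted absolute distances on a line, the optimum is the weighted median (not the mean). Total weight W = 558; half-weight = 279.
Sort by position and accumulate weight:
  mile 21 (Zone I, w=40) → cum 40
  mile 22 (Zone II, w=110) → cum 150
  mile 31 (Zone IV, w=110) → cum 260
  mile 47 (Zone V, w=90) → cum 350  ≥ 279 → median here
  mile 55 (Zone VI, w=200) → cum 550
  mile 58 (Zone III, w=8) → cum 558
Optimal location: mile 47.

x = 47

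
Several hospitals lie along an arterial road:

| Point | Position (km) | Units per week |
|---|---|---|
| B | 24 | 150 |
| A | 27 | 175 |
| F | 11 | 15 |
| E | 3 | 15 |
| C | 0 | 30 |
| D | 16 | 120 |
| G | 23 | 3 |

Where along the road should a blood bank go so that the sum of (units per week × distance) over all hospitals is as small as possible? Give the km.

x = 24

For a sum of weighted absolute distances on a line, the optimum is the weighted median (not the mean). Total weight W = 508; half-weight = 254.
Sort by position and accumulate weight:
  km 0 (C, w=30) → cum 30
  km 3 (E, w=15) → cum 45
  km 11 (F, w=15) → cum 60
  km 16 (D, w=120) → cum 180
  km 23 (G, w=3) → cum 183
  km 24 (B, w=150) → cum 333  ≥ 254 → median here
  km 27 (A, w=175) → cum 508
Optimal location: km 24.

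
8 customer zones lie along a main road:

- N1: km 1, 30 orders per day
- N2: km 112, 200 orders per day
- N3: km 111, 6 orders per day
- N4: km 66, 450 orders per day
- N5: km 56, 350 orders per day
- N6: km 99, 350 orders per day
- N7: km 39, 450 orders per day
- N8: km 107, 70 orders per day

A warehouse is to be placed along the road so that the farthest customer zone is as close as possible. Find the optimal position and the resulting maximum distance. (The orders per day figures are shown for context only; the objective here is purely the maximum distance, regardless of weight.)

The 1-center on a line is the midpoint of the two extreme points: leftmost at 1, rightmost at 112.
Optimal location = (1 + 112)/2 = 56.5; maximum distance = (112 − 1)/2 = 55.5.

location 56.5, max distance 55.5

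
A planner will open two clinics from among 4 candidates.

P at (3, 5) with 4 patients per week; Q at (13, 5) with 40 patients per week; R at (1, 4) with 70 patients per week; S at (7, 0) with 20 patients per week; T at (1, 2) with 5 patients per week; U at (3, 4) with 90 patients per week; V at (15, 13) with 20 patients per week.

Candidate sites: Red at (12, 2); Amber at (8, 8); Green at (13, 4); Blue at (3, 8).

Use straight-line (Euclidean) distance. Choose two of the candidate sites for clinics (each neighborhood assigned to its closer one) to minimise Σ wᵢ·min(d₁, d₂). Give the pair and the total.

{Green, Blue}, total 1085.3

Evaluate every pair (each demand assigned to the nearer of the two):
  {Green, Blue}: total = 1085.3
  {Red, Blue}: total = 1178.9
  {Amber, Blue}: total = 1283.2
  {Amber, Green}: total = 1566.3
  {Red, Amber}: total = 1616.3
  {Red, Green}: total = 2037.4
Best pair: {Green, Blue} with total 1085.3.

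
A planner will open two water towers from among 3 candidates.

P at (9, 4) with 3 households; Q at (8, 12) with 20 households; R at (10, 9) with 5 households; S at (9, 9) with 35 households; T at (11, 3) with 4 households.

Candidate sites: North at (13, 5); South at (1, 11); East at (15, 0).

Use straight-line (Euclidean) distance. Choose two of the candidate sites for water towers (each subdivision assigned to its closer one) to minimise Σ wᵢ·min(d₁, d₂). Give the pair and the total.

Evaluate every pair (each demand assigned to the nearer of the two):
  {North, South}: total = 388.1
  {North, East}: total = 418.7
  {South, East}: total = 517.8
Best pair: {North, South} with total 388.1.

{North, South}, total 388.1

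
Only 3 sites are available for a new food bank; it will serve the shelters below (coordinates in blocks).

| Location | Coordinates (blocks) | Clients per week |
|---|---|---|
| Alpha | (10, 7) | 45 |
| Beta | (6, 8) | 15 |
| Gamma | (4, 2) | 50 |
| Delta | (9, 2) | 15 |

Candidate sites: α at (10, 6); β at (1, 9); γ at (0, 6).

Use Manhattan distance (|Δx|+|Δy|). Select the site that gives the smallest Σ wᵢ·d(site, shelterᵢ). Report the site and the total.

α, total 710 blocks

Total weighted distance at each candidate:
  α (10, 6): total = 710
  β (1, 9): total = 1310
  γ (0, 6): total = 1210
Minimum is at α with total 710 blocks.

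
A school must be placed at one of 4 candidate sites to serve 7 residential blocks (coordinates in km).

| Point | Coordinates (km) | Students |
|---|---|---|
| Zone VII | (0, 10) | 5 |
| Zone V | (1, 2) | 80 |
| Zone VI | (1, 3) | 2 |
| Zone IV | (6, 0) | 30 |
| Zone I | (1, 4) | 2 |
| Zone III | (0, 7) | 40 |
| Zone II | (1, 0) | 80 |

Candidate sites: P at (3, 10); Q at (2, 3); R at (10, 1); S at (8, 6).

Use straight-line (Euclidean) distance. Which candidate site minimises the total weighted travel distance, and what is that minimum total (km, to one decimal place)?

Total weighted distance at each candidate:
  P (3, 10): total = 2000.7
  Q (2, 3): total = 736.2
  R (10, 1): total = 2143.7
  S (8, 6): total = 1969.3
Minimum is at Q with total 736.2 km.

Q, total 736.2 km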